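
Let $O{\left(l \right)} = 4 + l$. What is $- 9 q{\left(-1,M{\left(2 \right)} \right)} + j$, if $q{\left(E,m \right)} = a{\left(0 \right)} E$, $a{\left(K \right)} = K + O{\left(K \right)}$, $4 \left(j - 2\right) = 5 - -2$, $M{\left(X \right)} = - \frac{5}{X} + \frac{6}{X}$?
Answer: $\frac{159}{4} \approx 39.75$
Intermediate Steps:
$M{\left(X \right)} = \frac{1}{X}$
$j = \frac{15}{4}$ ($j = 2 + \frac{5 - -2}{4} = 2 + \frac{5 + 2}{4} = 2 + \frac{1}{4} \cdot 7 = 2 + \frac{7}{4} = \frac{15}{4} \approx 3.75$)
$a{\left(K \right)} = 4 + 2 K$ ($a{\left(K \right)} = K + \left(4 + K\right) = 4 + 2 K$)
$q{\left(E,m \right)} = 4 E$ ($q{\left(E,m \right)} = \left(4 + 2 \cdot 0\right) E = \left(4 + 0\right) E = 4 E$)
$- 9 q{\left(-1,M{\left(2 \right)} \right)} + j = - 9 \cdot 4 \left(-1\right) + \frac{15}{4} = \left(-9\right) \left(-4\right) + \frac{15}{4} = 36 + \frac{15}{4} = \frac{159}{4}$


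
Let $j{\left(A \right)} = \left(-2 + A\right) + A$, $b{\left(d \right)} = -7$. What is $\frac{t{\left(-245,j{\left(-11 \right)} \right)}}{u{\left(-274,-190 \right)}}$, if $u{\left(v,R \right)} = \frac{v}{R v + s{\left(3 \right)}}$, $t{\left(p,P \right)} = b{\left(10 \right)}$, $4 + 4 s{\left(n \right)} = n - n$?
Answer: $\frac{364413}{274} \approx 1330.0$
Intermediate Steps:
$s{\left(n \right)} = -1$ ($s{\left(n \right)} = -1 + \frac{n - n}{4} = -1 + \frac{1}{4} \cdot 0 = -1 + 0 = -1$)
$j{\left(A \right)} = -2 + 2 A$
$t{\left(p,P \right)} = -7$
$u{\left(v,R \right)} = \frac{v}{-1 + R v}$ ($u{\left(v,R \right)} = \frac{v}{R v - 1} = \frac{v}{-1 + R v}$)
$\frac{t{\left(-245,j{\left(-11 \right)} \right)}}{u{\left(-274,-190 \right)}} = - \frac{7}{\left(-274\right) \frac{1}{-1 - -52060}} = - \frac{7}{\left(-274\right) \frac{1}{-1 + 52060}} = - \frac{7}{\left(-274\right) \frac{1}{52059}} = - \frac{7}{- \frac{274}{52059}} = \left(-7\right) \left(- \frac{52059}{274}\right) = \frac{364413}{274}$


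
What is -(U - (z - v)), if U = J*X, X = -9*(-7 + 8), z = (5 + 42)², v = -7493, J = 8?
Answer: 9774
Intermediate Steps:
z = 2209 (z = 47² = 2209)
X = -9 (X = -9*1 = -9)
U = -72 (U = 8*(-9) = -72)
-(U - (z - v)) = -(-72 - (2209 - 1*(-7493))) = -(-72 - (2209 + 7493)) = -(-72 - 1*9702) = -(-72 - 9702) = -1*(-9774) = 9774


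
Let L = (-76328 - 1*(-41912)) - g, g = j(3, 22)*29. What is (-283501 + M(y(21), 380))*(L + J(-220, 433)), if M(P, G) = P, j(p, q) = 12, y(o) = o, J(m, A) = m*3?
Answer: 10041995520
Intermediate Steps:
J(m, A) = 3*m
g = 348 (g = 12*29 = 348)
L = -34764 (L = (-76328 - 1*(-41912)) - 1*348 = (-76328 + 41912) - 348 = -34416 - 348 = -34764)
(-283501 + M(y(21), 380))*(L + J(-220, 433)) = (-283501 + 21)*(-34764 + 3*(-220)) = -283480*(-34764 - 660) = -283480*(-35424) = 10041995520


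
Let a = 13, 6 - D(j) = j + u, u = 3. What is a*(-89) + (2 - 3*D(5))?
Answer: -1149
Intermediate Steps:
D(j) = 3 - j (D(j) = 6 - (j + 3) = 6 - (3 + j) = 6 + (-3 - j) = 3 - j)
a*(-89) + (2 - 3*D(5)) = 13*(-89) + (2 - 3*(3 - 1*5)) = -1157 + (2 - 3*(3 - 5)) = -1157 + (2 - 3*(-2)) = -1157 + (2 + 6) = -1157 + 8 = -1149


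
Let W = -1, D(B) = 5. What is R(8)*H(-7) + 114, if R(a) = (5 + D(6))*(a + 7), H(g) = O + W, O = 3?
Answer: 414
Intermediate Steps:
H(g) = 2 (H(g) = 3 - 1 = 2)
R(a) = 70 + 10*a (R(a) = (5 + 5)*(a + 7) = 10*(7 + a) = 70 + 10*a)
R(8)*H(-7) + 114 = (70 + 10*8)*2 + 114 = (70 + 80)*2 + 114 = 150*2 + 114 = 300 + 114 = 414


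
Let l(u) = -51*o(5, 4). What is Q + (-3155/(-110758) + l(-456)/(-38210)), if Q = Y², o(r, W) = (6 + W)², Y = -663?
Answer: 186028446538777/423206318 ≈ 4.3957e+5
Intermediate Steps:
l(u) = -5100 (l(u) = -51*(6 + 4)² = -51*10² = -51*100 = -5100)
Q = 439569 (Q = (-663)² = 439569)
Q + (-3155/(-110758) + l(-456)/(-38210)) = 439569 + (-3155/(-110758) - 5100/(-38210)) = 439569 + (-3155*(-1/110758) - 5100*(-1/38210)) = 439569 + (3155/110758 + 510/3821) = 439569 + 68541835/423206318 = 186028446538777/423206318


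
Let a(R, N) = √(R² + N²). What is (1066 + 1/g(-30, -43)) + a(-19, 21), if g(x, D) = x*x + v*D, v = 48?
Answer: 1240823/1164 + √802 ≈ 1094.3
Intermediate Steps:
g(x, D) = x² + 48*D (g(x, D) = x*x + 48*D = x² + 48*D)
a(R, N) = √(N² + R²)
(1066 + 1/g(-30, -43)) + a(-19, 21) = (1066 + 1/((-30)² + 48*(-43))) + √(21² + (-19)²) = (1066 + 1/(900 - 2064)) + √(441 + 361) = (1066 + 1/(-1164)) + √802 = (1066 - 1/1164) + √802 = 1240823/1164 + √802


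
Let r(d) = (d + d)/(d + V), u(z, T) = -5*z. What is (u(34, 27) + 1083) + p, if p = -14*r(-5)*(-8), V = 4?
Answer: 2033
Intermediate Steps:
r(d) = 2*d/(4 + d) (r(d) = (d + d)/(d + 4) = (2*d)/(4 + d) = 2*d/(4 + d))
p = 1120 (p = -28*(-5)/(4 - 5)*(-8) = -28*(-5)/(-1)*(-8) = -28*(-5)*(-1)*(-8) = -14*10*(-8) = -140*(-8) = 1120)
(u(34, 27) + 1083) + p = (-5*34 + 1083) + 1120 = (-170 + 1083) + 1120 = 913 + 1120 = 2033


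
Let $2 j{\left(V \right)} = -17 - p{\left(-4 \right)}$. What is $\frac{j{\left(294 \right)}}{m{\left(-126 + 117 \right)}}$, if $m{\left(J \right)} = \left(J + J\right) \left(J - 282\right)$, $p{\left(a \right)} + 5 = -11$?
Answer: $- \frac{1}{10476} \approx -9.5456 \cdot 10^{-5}$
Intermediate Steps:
$p{\left(a \right)} = -16$ ($p{\left(a \right)} = -5 - 11 = -16$)
$m{\left(J \right)} = 2 J \left(-282 + J\right)$
$j{\left(V \right)} = - \frac{1}{2}$ ($j{\left(V \right)} = \frac{-17 - -16}{2} = \frac{-17 + 16}{2} = \frac{1}{2} \left(-1\right) = - \frac{1}{2}$)
$\frac{j{\left(294 \right)}}{m{\left(-126 + 117 \right)}} = - \frac{1}{2 \cdot 2 \left(-126 + 117\right) \left(-282 + \left(-126 + 117\right)\right)} = - \frac{1}{2 \cdot 2 \left(-9\right) \left(-282 - 9\right)} = - \frac{1}{2 \cdot 2 \left(-9\right) \left(-291\right)} = - \frac{1}{2 \cdot 5238} = \left(- \frac{1}{2}\right) \frac{1}{5238} = - \frac{1}{10476}$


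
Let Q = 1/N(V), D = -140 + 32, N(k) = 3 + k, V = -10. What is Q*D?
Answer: 108/7 ≈ 15.429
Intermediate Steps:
D = -108
Q = -⅐ (Q = 1/(3 - 10) = 1/(-7) = -⅐ ≈ -0.14286)
Q*D = -⅐*(-108) = 108/7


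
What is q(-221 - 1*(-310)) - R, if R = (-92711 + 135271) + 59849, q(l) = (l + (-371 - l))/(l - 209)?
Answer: -12288709/120 ≈ -1.0241e+5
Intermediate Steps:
q(l) = -371/(-209 + l)
R = 102409 (R = 42560 + 59849 = 102409)
q(-221 - 1*(-310)) - R = -371/(-209 + (-221 - 1*(-310))) - 1*102409 = -371/(-209 + (-221 + 310)) - 102409 = -371/(-209 + 89) - 102409 = -371/(-120) - 102409 = -371*(-1/120) - 102409 = 371/120 - 102409 = -12288709/120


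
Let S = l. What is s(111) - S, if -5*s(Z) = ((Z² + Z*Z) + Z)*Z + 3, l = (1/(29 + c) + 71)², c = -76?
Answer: -6125061954/11045 ≈ -5.5456e+5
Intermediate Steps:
l = 11128896/2209 (l = (1/(29 - 76) + 71)² = (1/(-47) + 71)² = (-1/47 + 71)² = (3336/47)² = 11128896/2209 ≈ 5038.0)
S = 11128896/2209 ≈ 5038.0
s(Z) = -⅗ - Z*(Z + 2*Z²)/5 (s(Z) = -(((Z² + Z*Z) + Z)*Z + 3)/5 = -(((Z² + Z²) + Z)*Z + 3)/5 = -((2*Z² + Z)*Z + 3)/5 = -((Z + 2*Z²)*Z + 3)/5 = -(Z*(Z + 2*Z²) + 3)/5 = -(3 + Z*(Z + 2*Z²))/5 = -⅗ - Z*(Z + 2*Z²)/5)
s(111) - S = (-⅗ - ⅖*111³ - ⅕*111²) - 1*11128896/2209 = (-⅗ - ⅖*1367631 - ⅕*12321) - 11128896/2209 = (-⅗ - 2735262/5 - 12321/5) - 11128896/2209 = -2747586/5 - 11128896/2209 = -6125061954/11045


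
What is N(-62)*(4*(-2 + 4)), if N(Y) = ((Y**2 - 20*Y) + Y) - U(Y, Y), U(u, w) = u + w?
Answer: 41168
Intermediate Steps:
N(Y) = Y**2 - 21*Y (N(Y) = ((Y**2 - 20*Y) + Y) - (Y + Y) = (Y**2 - 19*Y) - 2*Y = Y**2 - 21*Y)
N(-62)*(4*(-2 + 4)) = (-62*(-21 - 62))*(4*(-2 + 4)) = (-62*(-83))*(4*2) = 5146*8 = 41168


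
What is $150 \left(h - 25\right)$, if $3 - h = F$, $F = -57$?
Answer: $5250$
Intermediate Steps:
$h = 60$ ($h = 3 - -57 = 3 + 57 = 60$)
$150 \left(h - 25\right) = 150 \left(60 - 25\right) = 150 \cdot 35 = 5250$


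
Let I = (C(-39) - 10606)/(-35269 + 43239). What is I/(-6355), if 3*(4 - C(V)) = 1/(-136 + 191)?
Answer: 1749331/8357142750 ≈ 0.00020932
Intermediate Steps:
C(V) = 659/165 (C(V) = 4 - 1/(3*(-136 + 191)) = 4 - ⅓/55 = 4 - ⅓*1/55 = 4 - 1/165 = 659/165)
I = -1749331/1315050 (I = (659/165 - 10606)/(-35269 + 43239) = -1749331/165/7970 = -1749331/165*1/7970 = -1749331/1315050 ≈ -1.3302)
I/(-6355) = -1749331/1315050/(-6355) = -1749331/1315050*(-1/6355) = 1749331/8357142750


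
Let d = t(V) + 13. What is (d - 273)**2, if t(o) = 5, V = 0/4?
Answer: 65025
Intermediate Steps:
V = 0 (V = 0*(1/4) = 0)
d = 18 (d = 5 + 13 = 18)
(d - 273)**2 = (18 - 273)**2 = (-255)**2 = 65025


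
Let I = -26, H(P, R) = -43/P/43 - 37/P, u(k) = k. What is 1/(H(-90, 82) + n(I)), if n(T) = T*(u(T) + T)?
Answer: 45/60859 ≈ 0.00073941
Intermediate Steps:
H(P, R) = -38/P (H(P, R) = -43/P*(1/43) - 37/P = -1/P - 37/P = -38/P)
n(T) = 2*T**2 (n(T) = T*(T + T) = T*(2*T) = 2*T**2)
1/(H(-90, 82) + n(I)) = 1/(-38/(-90) + 2*(-26)**2) = 1/(-38*(-1/90) + 2*676) = 1/(19/45 + 1352) = 1/(60859/45) = 45/60859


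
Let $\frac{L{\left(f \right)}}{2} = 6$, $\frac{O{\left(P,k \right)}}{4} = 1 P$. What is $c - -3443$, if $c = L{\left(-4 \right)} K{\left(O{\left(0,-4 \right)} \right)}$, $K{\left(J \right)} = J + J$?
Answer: $3443$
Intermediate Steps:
$O{\left(P,k \right)} = 4 P$ ($O{\left(P,k \right)} = 4 \cdot 1 P = 4 P$)
$K{\left(J \right)} = 2 J$
$L{\left(f \right)} = 12$ ($L{\left(f \right)} = 2 \cdot 6 = 12$)
$c = 0$ ($c = 12 \cdot 2 \cdot 4 \cdot 0 = 12 \cdot 2 \cdot 0 = 12 \cdot 0 = 0$)
$c - -3443 = 0 - -3443 = 0 + 3443 = 3443$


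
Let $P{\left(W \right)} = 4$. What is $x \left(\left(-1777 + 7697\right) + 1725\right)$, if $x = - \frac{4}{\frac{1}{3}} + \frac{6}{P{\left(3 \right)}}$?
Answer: $- \frac{160545}{2} \approx -80273.0$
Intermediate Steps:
$x = - \frac{21}{2}$ ($x = - \frac{4}{\frac{1}{3}} + \frac{6}{4} = - 4 \frac{1}{\frac{1}{3}} + 6 \cdot \frac{1}{4} = \left(-4\right) 3 + \frac{3}{2} = -12 + \frac{3}{2} = - \frac{21}{2} \approx -10.5$)
$x \left(\left(-1777 + 7697\right) + 1725\right) = - \frac{21 \left(\left(-1777 + 7697\right) + 1725\right)}{2} = - \frac{21 \left(5920 + 1725\right)}{2} = \left(- \frac{21}{2}\right) 7645 = - \frac{160545}{2}$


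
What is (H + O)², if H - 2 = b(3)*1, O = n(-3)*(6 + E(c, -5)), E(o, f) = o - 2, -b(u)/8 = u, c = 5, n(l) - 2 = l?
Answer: 961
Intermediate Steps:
n(l) = 2 + l
b(u) = -8*u
E(o, f) = -2 + o
O = -9 (O = (2 - 3)*(6 + (-2 + 5)) = -(6 + 3) = -1*9 = -9)
H = -22 (H = 2 - 8*3*1 = 2 - 24*1 = 2 - 24 = -22)
(H + O)² = (-22 - 9)² = (-31)² = 961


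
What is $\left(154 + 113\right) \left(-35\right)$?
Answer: $-9345$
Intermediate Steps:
$\left(154 + 113\right) \left(-35\right) = 267 \left(-35\right) = -9345$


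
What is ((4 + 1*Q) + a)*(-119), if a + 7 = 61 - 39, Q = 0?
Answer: -2261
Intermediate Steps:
a = 15 (a = -7 + (61 - 39) = -7 + 22 = 15)
((4 + 1*Q) + a)*(-119) = ((4 + 1*0) + 15)*(-119) = ((4 + 0) + 15)*(-119) = (4 + 15)*(-119) = 19*(-119) = -2261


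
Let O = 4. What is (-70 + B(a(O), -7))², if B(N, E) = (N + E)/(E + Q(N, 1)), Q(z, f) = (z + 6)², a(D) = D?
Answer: 4713241/961 ≈ 4904.5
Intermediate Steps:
Q(z, f) = (6 + z)²
B(N, E) = (E + N)/(E + (6 + N)²) (B(N, E) = (N + E)/(E + (6 + N)²) = (E + N)/(E + (6 + N)²))
(-70 + B(a(O), -7))² = (-70 + (-7 + 4)/(-7 + (6 + 4)²))² = (-70 - 3/(-7 + 10²))² = (-70 - 3/(-7 + 100))² = (-70 - 3/93)² = (-70 + (1/93)*(-3))² = (-70 - 1/31)² = (-2171/31)² = 4713241/961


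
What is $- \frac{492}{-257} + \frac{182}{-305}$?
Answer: $\frac{103286}{78385} \approx 1.3177$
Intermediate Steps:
$- \frac{492}{-257} + \frac{182}{-305} = \left(-492\right) \left(- \frac{1}{257}\right) + 182 \left(- \frac{1}{305}\right) = \frac{492}{257} - \frac{182}{305} = \frac{103286}{78385}$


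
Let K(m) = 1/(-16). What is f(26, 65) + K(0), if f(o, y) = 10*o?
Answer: 4159/16 ≈ 259.94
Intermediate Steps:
K(m) = -1/16
f(26, 65) + K(0) = 10*26 - 1/16 = 260 - 1/16 = 4159/16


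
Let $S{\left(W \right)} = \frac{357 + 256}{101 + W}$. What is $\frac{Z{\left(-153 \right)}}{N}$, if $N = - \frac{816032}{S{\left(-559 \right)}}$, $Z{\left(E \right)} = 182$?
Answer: $\frac{7969}{26695904} \approx 0.00029851$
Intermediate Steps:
$S{\left(W \right)} = \frac{613}{101 + W}$
$N = \frac{373742656}{613}$ ($N = - \frac{816032}{613 \frac{1}{101 - 559}} = - \frac{816032}{613 \frac{1}{-458}} = - \frac{816032}{613 \left(- \frac{1}{458}\right)} = - \frac{816032}{- \frac{613}{458}} = \left(-816032\right) \left(- \frac{458}{613}\right) = \frac{373742656}{613} \approx 6.0969 \cdot 10^{5}$)
$\frac{Z{\left(-153 \right)}}{N} = \frac{182}{\frac{373742656}{613}} = 182 \cdot \frac{613}{373742656} = \frac{7969}{26695904}$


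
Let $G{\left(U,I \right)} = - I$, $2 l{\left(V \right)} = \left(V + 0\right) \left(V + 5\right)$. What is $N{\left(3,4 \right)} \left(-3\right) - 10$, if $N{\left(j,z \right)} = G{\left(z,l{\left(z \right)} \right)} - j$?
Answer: $53$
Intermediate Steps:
$l{\left(V \right)} = \frac{V \left(5 + V\right)}{2}$ ($l{\left(V \right)} = \frac{\left(V + 0\right) \left(V + 5\right)}{2} = \frac{V \left(5 + V\right)}{2}$)
$N{\left(j,z \right)} = - j - \frac{z \left(5 + z\right)}{2}$ ($N{\left(j,z \right)} = - \frac{z \left(5 + z\right)}{2} - j = - j - \frac{z \left(5 + z\right)}{2}$)
$N{\left(3,4 \right)} \left(-3\right) - 10 = \left(\left(-1\right) 3 - 2 \left(5 + 4\right)\right) \left(-3\right) - 10 = \left(-3 - 2 \cdot 9\right) \left(-3\right) - 10 = \left(-3 - 18\right) \left(-3\right) - 10 = \left(-21\right) \left(-3\right) - 10 = 63 - 10 = 53$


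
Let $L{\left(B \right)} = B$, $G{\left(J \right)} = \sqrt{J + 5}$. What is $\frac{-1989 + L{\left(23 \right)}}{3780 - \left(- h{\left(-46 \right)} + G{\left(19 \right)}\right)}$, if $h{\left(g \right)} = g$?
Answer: $- \frac{1835261}{3485683} - \frac{983 \sqrt{6}}{3485683} \approx -0.5272$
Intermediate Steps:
$G{\left(J \right)} = \sqrt{5 + J}$
$\frac{-1989 + L{\left(23 \right)}}{3780 - \left(- h{\left(-46 \right)} + G{\left(19 \right)}\right)} = \frac{-1989 + 23}{3780 - \left(46 + \sqrt{5 + 19}\right)} = - \frac{1966}{3780 - \left(46 + \sqrt{24}\right)} = - \frac{1966}{3780 - \left(46 + 2 \sqrt{6}\right)} = - \frac{1966}{3734 - 2 \sqrt{6}}$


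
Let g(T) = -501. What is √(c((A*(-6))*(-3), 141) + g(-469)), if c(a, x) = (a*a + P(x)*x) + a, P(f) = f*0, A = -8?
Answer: √20091 ≈ 141.74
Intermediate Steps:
P(f) = 0
c(a, x) = a + a² (c(a, x) = (a*a + 0*x) + a = (a² + 0) + a = a² + a = a + a²)
√(c((A*(-6))*(-3), 141) + g(-469)) = √((-8*(-6)*(-3))*(1 - 8*(-6)*(-3)) - 501) = √((48*(-3))*(1 + 48*(-3)) - 501) = √(-144*(1 - 144) - 501) = √(-144*(-143) - 501) = √(20592 - 501) = √20091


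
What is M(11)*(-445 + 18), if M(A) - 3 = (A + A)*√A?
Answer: -1281 - 9394*√11 ≈ -32437.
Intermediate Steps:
M(A) = 3 + 2*A^(3/2) (M(A) = 3 + (A + A)*√A = 3 + (2*A)*√A = 3 + 2*A^(3/2))
M(11)*(-445 + 18) = (3 + 2*11^(3/2))*(-445 + 18) = (3 + 2*(11*√11))*(-427) = (3 + 22*√11)*(-427) = -1281 - 9394*√11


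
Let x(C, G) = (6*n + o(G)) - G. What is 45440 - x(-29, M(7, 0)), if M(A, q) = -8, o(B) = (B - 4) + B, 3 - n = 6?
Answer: 45470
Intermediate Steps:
n = -3 (n = 3 - 1*6 = 3 - 6 = -3)
o(B) = -4 + 2*B (o(B) = (-4 + B) + B = -4 + 2*B)
x(C, G) = -22 + G (x(C, G) = (6*(-3) + (-4 + 2*G)) - G = (-18 + (-4 + 2*G)) - G = (-22 + 2*G) - G = -22 + G)
45440 - x(-29, M(7, 0)) = 45440 - (-22 - 8) = 45440 - 1*(-30) = 45440 + 30 = 45470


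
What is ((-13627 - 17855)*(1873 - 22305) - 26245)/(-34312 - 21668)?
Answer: -643213979/55980 ≈ -11490.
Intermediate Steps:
((-13627 - 17855)*(1873 - 22305) - 26245)/(-34312 - 21668) = (-31482*(-20432) - 26245)/(-55980) = (643240224 - 26245)*(-1/55980) = 643213979*(-1/55980) = -643213979/55980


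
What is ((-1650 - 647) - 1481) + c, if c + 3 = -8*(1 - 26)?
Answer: -3581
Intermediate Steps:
c = 197 (c = -3 - 8*(1 - 26) = -3 - 8*(-25) = -3 + 200 = 197)
((-1650 - 647) - 1481) + c = ((-1650 - 647) - 1481) + 197 = (-2297 - 1481) + 197 = -3778 + 197 = -3581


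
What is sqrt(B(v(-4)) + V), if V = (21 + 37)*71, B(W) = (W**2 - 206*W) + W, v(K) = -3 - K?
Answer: sqrt(3914) ≈ 62.562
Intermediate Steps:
B(W) = W**2 - 205*W
V = 4118 (V = 58*71 = 4118)
sqrt(B(v(-4)) + V) = sqrt((-3 - 1*(-4))*(-205 + (-3 - 1*(-4))) + 4118) = sqrt((-3 + 4)*(-205 + (-3 + 4)) + 4118) = sqrt(1*(-205 + 1) + 4118) = sqrt(1*(-204) + 4118) = sqrt(-204 + 4118) = sqrt(3914)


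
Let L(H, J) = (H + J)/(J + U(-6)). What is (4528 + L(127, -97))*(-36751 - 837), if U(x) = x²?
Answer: -10380978664/61 ≈ -1.7018e+8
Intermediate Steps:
L(H, J) = (H + J)/(36 + J) (L(H, J) = (H + J)/(J + (-6)²) = (H + J)/(J + 36) = (H + J)/(36 + J))
(4528 + L(127, -97))*(-36751 - 837) = (4528 + (127 - 97)/(36 - 97))*(-36751 - 837) = (4528 + 30/(-61))*(-37588) = (4528 - 1/61*30)*(-37588) = (4528 - 30/61)*(-37588) = (276178/61)*(-37588) = -10380978664/61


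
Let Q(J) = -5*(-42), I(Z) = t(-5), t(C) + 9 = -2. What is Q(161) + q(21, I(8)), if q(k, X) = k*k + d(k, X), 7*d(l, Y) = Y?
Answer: 4546/7 ≈ 649.43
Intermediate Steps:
t(C) = -11 (t(C) = -9 - 2 = -11)
I(Z) = -11
d(l, Y) = Y/7
Q(J) = 210
q(k, X) = k² + X/7 (q(k, X) = k*k + X/7 = k² + X/7)
Q(161) + q(21, I(8)) = 210 + (21² + (⅐)*(-11)) = 210 + (441 - 11/7) = 210 + 3076/7 = 4546/7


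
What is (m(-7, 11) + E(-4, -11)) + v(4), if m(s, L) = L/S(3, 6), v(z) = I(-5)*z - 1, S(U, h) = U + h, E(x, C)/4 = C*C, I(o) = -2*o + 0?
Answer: 4718/9 ≈ 524.22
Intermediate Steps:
I(o) = -2*o
E(x, C) = 4*C**2 (E(x, C) = 4*(C*C) = 4*C**2)
v(z) = -1 + 10*z (v(z) = (-2*(-5))*z - 1 = 10*z - 1 = -1 + 10*z)
m(s, L) = L/9 (m(s, L) = L/(3 + 6) = L/9)
(m(-7, 11) + E(-4, -11)) + v(4) = ((1/9)*11 + 4*(-11)**2) + (-1 + 10*4) = (11/9 + 4*121) + (-1 + 40) = (11/9 + 484) + 39 = 4367/9 + 39 = 4718/9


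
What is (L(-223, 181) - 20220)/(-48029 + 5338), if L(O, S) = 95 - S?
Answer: 1846/3881 ≈ 0.47565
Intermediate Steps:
(L(-223, 181) - 20220)/(-48029 + 5338) = ((95 - 1*181) - 20220)/(-48029 + 5338) = ((95 - 181) - 20220)/(-42691) = (-86 - 20220)*(-1/42691) = -20306*(-1/42691) = 1846/3881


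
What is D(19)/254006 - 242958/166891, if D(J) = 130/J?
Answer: -586260654691/402717495787 ≈ -1.4558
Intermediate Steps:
D(19)/254006 - 242958/166891 = (130/19)/254006 - 242958/166891 = (130*(1/19))*(1/254006) - 242958*1/166891 = (130/19)*(1/254006) - 242958/166891 = 65/2413057 - 242958/166891 = -586260654691/402717495787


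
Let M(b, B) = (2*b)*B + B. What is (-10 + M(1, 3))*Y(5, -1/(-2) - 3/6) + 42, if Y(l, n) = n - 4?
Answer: 46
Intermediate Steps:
Y(l, n) = -4 + n
M(b, B) = B + 2*B*b (M(b, B) = 2*B*b + B = B + 2*B*b)
(-10 + M(1, 3))*Y(5, -1/(-2) - 3/6) + 42 = (-10 + 3*(1 + 2*1))*(-4 + (-1/(-2) - 3/6)) + 42 = (-10 + 3*(1 + 2))*(-4 + (-1*(-1/2) - 3*1/6)) + 42 = (-10 + 3*3)*(-4 + (1/2 - 1/2)) + 42 = (-10 + 9)*(-4 + 0) + 42 = -1*(-4) + 42 = 4 + 42 = 46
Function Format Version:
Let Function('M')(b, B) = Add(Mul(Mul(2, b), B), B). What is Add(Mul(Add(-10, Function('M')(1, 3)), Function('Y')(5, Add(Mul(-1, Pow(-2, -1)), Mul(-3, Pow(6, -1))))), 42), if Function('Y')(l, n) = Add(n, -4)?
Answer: 46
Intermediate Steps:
Function('Y')(l, n) = Add(-4, n)
Function('M')(b, B) = Add(B, Mul(2, B, b)) (Function('M')(b, B) = Add(Mul(2, B, b), B) = Add(B, Mul(2, B, b)))
Add(Mul(Add(-10, Function('M')(1, 3)), Function('Y')(5, Add(Mul(-1, Pow(-2, -1)), Mul(-3, Pow(6, -1))))), 42) = Add(Mul(Add(-10, Mul(3, Add(1, Mul(2, 1)))), Add(-4, Add(Mul(-1, Pow(-2, -1)), Mul(-3, Pow(6, -1))))), 42) = Add(Mul(Add(-10, Mul(3, Add(1, 2))), Add(-4, Add(Mul(-1, Rational(-1, 2)), Mul(-3, Rational(1, 6))))), 42) = Add(Mul(Add(-10, Mul(3, 3)), Add(-4, Add(Rational(1, 2), Rational(-1, 2)))), 42) = Add(Mul(Add(-10, 9), Add(-4, 0)), 42) = Add(Mul(-1, -4), 42) = Add(4, 42) = 46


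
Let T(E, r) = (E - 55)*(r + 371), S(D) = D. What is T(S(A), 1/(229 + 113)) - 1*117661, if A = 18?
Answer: -44934733/342 ≈ -1.3139e+5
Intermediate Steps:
T(E, r) = (-55 + E)*(371 + r)
T(S(A), 1/(229 + 113)) - 1*117661 = (-20405 - 55/(229 + 113) + 371*18 + 18/(229 + 113)) - 1*117661 = (-20405 - 55/342 + 6678 + 18/342) - 117661 = (-20405 - 55*1/342 + 6678 + 18*(1/342)) - 117661 = (-20405 - 55/342 + 6678 + 1/19) - 117661 = -4694671/342 - 117661 = -44934733/342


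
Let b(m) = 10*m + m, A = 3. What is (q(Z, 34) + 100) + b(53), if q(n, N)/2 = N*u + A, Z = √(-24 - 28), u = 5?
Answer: 1029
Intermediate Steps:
Z = 2*I*√13 (Z = √(-52) = 2*I*√13 ≈ 7.2111*I)
q(n, N) = 6 + 10*N (q(n, N) = 2*(N*5 + 3) = 2*(5*N + 3) = 2*(3 + 5*N) = 6 + 10*N)
b(m) = 11*m
(q(Z, 34) + 100) + b(53) = ((6 + 10*34) + 100) + 11*53 = ((6 + 340) + 100) + 583 = (346 + 100) + 583 = 446 + 583 = 1029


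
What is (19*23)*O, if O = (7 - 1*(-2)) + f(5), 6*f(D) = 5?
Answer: 25783/6 ≈ 4297.2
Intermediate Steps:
f(D) = ⅚ (f(D) = (⅙)*5 = ⅚)
O = 59/6 (O = (7 - 1*(-2)) + ⅚ = (7 + 2) + ⅚ = 9 + ⅚ = 59/6 ≈ 9.8333)
(19*23)*O = (19*23)*(59/6) = 437*(59/6) = 25783/6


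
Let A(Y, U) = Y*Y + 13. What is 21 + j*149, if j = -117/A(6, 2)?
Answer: -16404/49 ≈ -334.78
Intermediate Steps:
A(Y, U) = 13 + Y² (A(Y, U) = Y² + 13 = 13 + Y²)
j = -117/49 (j = -117/(13 + 6²) = -117/(13 + 36) = -117/49 ≈ -2.3878)
21 + j*149 = 21 - 117/49*149 = 21 - 17433/49 = -16404/49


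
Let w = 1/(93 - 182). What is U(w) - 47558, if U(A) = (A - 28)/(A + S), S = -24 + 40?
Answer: -67677527/1423 ≈ -47560.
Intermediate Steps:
w = -1/89 (w = 1/(-89) = -1/89 ≈ -0.011236)
S = 16
U(A) = (-28 + A)/(16 + A) (U(A) = (A - 28)/(A + 16) = (-28 + A)/(16 + A))
U(w) - 47558 = (-28 - 1/89)/(16 - 1/89) - 47558 = -2493/89/(1423/89) - 47558 = (89/1423)*(-2493/89) - 47558 = -2493/1423 - 47558 = -67677527/1423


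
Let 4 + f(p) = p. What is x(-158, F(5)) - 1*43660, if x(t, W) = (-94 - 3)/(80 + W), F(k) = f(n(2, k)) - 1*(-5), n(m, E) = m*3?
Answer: -3798517/87 ≈ -43661.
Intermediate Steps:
n(m, E) = 3*m
f(p) = -4 + p
F(k) = 7 (F(k) = (-4 + 3*2) - 1*(-5) = (-4 + 6) + 5 = 2 + 5 = 7)
x(t, W) = -97/(80 + W)
x(-158, F(5)) - 1*43660 = -97/(80 + 7) - 1*43660 = -97/87 - 43660 = -3798517/87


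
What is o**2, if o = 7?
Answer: 49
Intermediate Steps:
o**2 = 7**2 = 49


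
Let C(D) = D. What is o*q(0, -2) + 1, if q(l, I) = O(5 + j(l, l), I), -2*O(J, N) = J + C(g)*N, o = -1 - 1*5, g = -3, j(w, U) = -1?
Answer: 31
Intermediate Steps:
o = -6 (o = -1 - 5 = -6)
O(J, N) = -J/2 + 3*N/2 (O(J, N) = -(J - 3*N)/2 = -J/2 + 3*N/2)
q(l, I) = -2 + 3*I/2 (q(l, I) = -(5 - 1)/2 + 3*I/2 = -½*4 + 3*I/2 = -2 + 3*I/2)
o*q(0, -2) + 1 = -6*(-2 + (3/2)*(-2)) + 1 = -6*(-2 - 3) + 1 = -6*(-5) + 1 = 30 + 1 = 31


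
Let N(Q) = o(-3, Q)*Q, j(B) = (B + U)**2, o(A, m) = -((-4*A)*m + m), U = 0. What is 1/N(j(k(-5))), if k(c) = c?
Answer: -1/8125 ≈ -0.00012308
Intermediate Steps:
o(A, m) = -m + 4*A*m (o(A, m) = -(-4*A*m + m) = -(m - 4*A*m) = -m + 4*A*m)
j(B) = B**2 (j(B) = (B + 0)**2 = B**2)
N(Q) = -13*Q**2 (N(Q) = (Q*(-1 + 4*(-3)))*Q = (Q*(-1 - 12))*Q = (Q*(-13))*Q = (-13*Q)*Q = -13*Q**2)
1/N(j(k(-5))) = 1/(-13*((-5)**2)**2) = 1/(-13*25**2) = 1/(-13*625) = 1/(-8125) = -1/8125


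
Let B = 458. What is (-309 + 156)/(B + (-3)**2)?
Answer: -153/467 ≈ -0.32762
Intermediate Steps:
(-309 + 156)/(B + (-3)**2) = (-309 + 156)/(458 + (-3)**2) = -153/(458 + 9) = -153/467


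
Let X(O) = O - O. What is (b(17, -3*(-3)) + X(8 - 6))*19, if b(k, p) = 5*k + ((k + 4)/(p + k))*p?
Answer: 45581/26 ≈ 1753.1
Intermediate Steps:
X(O) = 0
b(k, p) = 5*k + p*(4 + k)/(k + p) (b(k, p) = 5*k + ((4 + k)/(k + p))*p = 5*k + p*(4 + k)/(k + p))
(b(17, -3*(-3)) + X(8 - 6))*19 = ((4*(-3*(-3)) + 5*17**2 + 6*17*(-3*(-3)))/(17 - 3*(-3)) + 0)*19 = ((4*9 + 5*289 + 6*17*9)/(17 + 9) + 0)*19 = ((36 + 1445 + 918)/26 + 0)*19 = ((1/26)*2399 + 0)*19 = (2399/26 + 0)*19 = (2399/26)*19 = 45581/26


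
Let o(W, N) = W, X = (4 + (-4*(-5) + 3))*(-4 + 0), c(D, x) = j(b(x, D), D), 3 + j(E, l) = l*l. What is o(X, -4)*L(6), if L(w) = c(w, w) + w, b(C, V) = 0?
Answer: -4212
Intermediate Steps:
j(E, l) = -3 + l² (j(E, l) = -3 + l*l = -3 + l²)
c(D, x) = -3 + D²
L(w) = -3 + w + w² (L(w) = (-3 + w²) + w = -3 + w + w²)
X = -108 (X = (4 + (20 + 3))*(-4) = (4 + 23)*(-4) = 27*(-4) = -108)
o(X, -4)*L(6) = -108*(-3 + 6 + 6²) = -108*(-3 + 6 + 36) = -108*39 = -4212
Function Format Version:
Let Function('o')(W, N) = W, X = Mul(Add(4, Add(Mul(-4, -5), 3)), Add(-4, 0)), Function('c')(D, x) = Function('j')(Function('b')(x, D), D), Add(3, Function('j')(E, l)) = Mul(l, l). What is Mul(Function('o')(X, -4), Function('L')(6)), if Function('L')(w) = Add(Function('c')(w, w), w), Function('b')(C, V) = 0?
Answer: -4212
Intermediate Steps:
Function('j')(E, l) = Add(-3, Pow(l, 2)) (Function('j')(E, l) = Add(-3, Mul(l, l)) = Add(-3, Pow(l, 2)))
Function('c')(D, x) = Add(-3, Pow(D, 2))
Function('L')(w) = Add(-3, w, Pow(w, 2)) (Function('L')(w) = Add(Add(-3, Pow(w, 2)), w) = Add(-3, w, Pow(w, 2)))
X = -108 (X = Mul(Add(4, Add(20, 3)), -4) = Mul(Add(4, 23), -4) = Mul(27, -4) = -108)
Mul(Function('o')(X, -4), Function('L')(6)) = Mul(-108, Add(-3, 6, Pow(6, 2))) = Mul(-108, Add(-3, 6, 36)) = Mul(-108, 39) = -4212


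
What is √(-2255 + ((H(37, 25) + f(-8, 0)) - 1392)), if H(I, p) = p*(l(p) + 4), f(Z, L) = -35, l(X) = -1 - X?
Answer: 46*I*√2 ≈ 65.054*I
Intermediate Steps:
H(I, p) = p*(3 - p) (H(I, p) = p*((-1 - p) + 4) = p*(3 - p))
√(-2255 + ((H(37, 25) + f(-8, 0)) - 1392)) = √(-2255 + ((25*(3 - 1*25) - 35) - 1392)) = √(-2255 + ((25*(3 - 25) - 35) - 1392)) = √(-2255 + ((25*(-22) - 35) - 1392)) = √(-2255 + ((-550 - 35) - 1392)) = √(-2255 + (-585 - 1392)) = √(-2255 - 1977) = √(-4232) = 46*I*√2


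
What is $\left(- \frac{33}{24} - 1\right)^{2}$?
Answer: $\frac{361}{64} \approx 5.6406$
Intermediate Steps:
$\left(- \frac{33}{24} - 1\right)^{2} = \left(\left(-33\right) \frac{1}{24} - 1\right)^{2} = \left(- \frac{11}{8} - 1\right)^{2} = \left(- \frac{19}{8}\right)^{2} = \frac{361}{64}$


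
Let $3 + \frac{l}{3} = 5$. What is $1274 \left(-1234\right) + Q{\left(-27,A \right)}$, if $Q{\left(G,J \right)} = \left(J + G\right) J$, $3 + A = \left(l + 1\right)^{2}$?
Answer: $-1571242$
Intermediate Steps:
$l = 6$ ($l = -9 + 3 \cdot 5 = -9 + 15 = 6$)
$A = 46$ ($A = -3 + \left(6 + 1\right)^{2} = -3 + 7^{2} = -3 + 49 = 46$)
$Q{\left(G,J \right)} = J \left(G + J\right)$ ($Q{\left(G,J \right)} = \left(G + J\right) J = J \left(G + J\right)$)
$1274 \left(-1234\right) + Q{\left(-27,A \right)} = 1274 \left(-1234\right) + 46 \left(-27 + 46\right) = -1572116 + 46 \cdot 19 = -1572116 + 874 = -1571242$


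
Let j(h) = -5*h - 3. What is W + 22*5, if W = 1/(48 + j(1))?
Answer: 4401/40 ≈ 110.03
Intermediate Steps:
j(h) = -3 - 5*h
W = 1/40 (W = 1/(48 + (-3 - 5*1)) = 1/(48 + (-3 - 5)) = 1/(48 - 8) = 1/40 ≈ 0.025000)
W + 22*5 = 1/40 + 22*5 = 1/40 + 110 = 4401/40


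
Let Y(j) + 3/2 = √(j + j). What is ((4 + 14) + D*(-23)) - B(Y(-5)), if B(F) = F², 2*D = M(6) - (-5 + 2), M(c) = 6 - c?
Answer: -35/4 + 3*I*√10 ≈ -8.75 + 9.4868*I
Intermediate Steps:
Y(j) = -3/2 + √2*√j (Y(j) = -3/2 + √(j + j) = -3/2 + √(2*j) = -3/2 + √2*√j)
D = 3/2 (D = ((6 - 1*6) - (-5 + 2))/2 = ((6 - 6) - 1*(-3))/2 = (0 + 3)/2 = (½)*3 = 3/2 ≈ 1.5000)
((4 + 14) + D*(-23)) - B(Y(-5)) = ((4 + 14) + (3/2)*(-23)) - (-3/2 + √2*√(-5))² = (18 - 69/2) - (-3/2 + √2*(I*√5))² = -33/2 - (-3/2 + I*√10)²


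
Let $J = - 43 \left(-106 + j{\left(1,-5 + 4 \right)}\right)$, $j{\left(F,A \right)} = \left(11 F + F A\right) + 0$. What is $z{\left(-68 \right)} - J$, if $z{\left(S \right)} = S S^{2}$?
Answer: $-318560$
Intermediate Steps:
$z{\left(S \right)} = S^{3}$
$j{\left(F,A \right)} = 11 F + A F$ ($j{\left(F,A \right)} = \left(11 F + A F\right) + 0 = 11 F + A F$)
$J = 4128$ ($J = - 43 \left(-106 + 1 \left(11 + \left(-5 + 4\right)\right)\right) = - 43 \left(-106 + 1 \left(11 - 1\right)\right) = - 43 \left(-106 + 1 \cdot 10\right) = - 43 \left(-106 + 10\right) = \left(-43\right) \left(-96\right) = 4128$)
$z{\left(-68 \right)} - J = \left(-68\right)^{3} - 4128 = -314432 - 4128 = -318560$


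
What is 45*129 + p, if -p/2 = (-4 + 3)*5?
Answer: 5815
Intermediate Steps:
p = 10 (p = -2*(-4 + 3)*5 = -(-2)*5 = -2*(-5) = 10)
45*129 + p = 45*129 + 10 = 5805 + 10 = 5815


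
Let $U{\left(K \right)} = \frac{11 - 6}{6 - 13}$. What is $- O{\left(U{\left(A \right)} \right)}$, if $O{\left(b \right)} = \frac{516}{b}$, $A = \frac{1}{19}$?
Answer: $\frac{3612}{5} \approx 722.4$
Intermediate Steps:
$A = \frac{1}{19} \approx 0.052632$
$U{\left(K \right)} = - \frac{5}{7}$ ($U{\left(K \right)} = \frac{5}{-7} = 5 \left(- \frac{1}{7}\right) = - \frac{5}{7}$)
$- O{\left(U{\left(A \right)} \right)} = - \frac{516}{- \frac{5}{7}} = - \frac{516 \left(-7\right)}{5} = \left(-1\right) \left(- \frac{3612}{5}\right) = \frac{3612}{5}$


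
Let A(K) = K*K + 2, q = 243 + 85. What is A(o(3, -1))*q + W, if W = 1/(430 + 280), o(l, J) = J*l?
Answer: 2561681/710 ≈ 3608.0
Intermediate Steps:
q = 328
W = 1/710 ≈ 0.0014085
A(K) = 2 + K**2 (A(K) = K**2 + 2 = 2 + K**2)
A(o(3, -1))*q + W = (2 + (-1*3)**2)*328 + 1/710 = (2 + (-3)**2)*328 + 1/710 = (2 + 9)*328 + 1/710 = 11*328 + 1/710 = 3608 + 1/710 = 2561681/710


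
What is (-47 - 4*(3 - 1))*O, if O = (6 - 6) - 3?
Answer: 165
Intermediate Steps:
O = -3 (O = 0 - 3 = -3)
(-47 - 4*(3 - 1))*O = (-47 - 4*(3 - 1))*(-3) = (-47 - 4*2)*(-3) = (-47 - 8)*(-3) = -55*(-3) = 165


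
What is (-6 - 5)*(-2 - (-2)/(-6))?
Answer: 77/3 ≈ 25.667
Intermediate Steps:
(-6 - 5)*(-2 - (-2)/(-6)) = -11*(-2 - (-2)*(-1)/6) = -11*(-2 - 1*⅓) = -11*(-2 - ⅓) = -11*(-7/3) = 77/3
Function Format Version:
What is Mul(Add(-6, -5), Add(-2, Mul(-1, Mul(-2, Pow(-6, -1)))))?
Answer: Rational(77, 3) ≈ 25.667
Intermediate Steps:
Mul(Add(-6, -5), Add(-2, Mul(-1, Mul(-2, Pow(-6, -1))))) = Mul(-11, Add(-2, Mul(-1, Mul(-2, Rational(-1, 6))))) = Mul(-11, Add(-2, Mul(-1, Rational(1, 3)))) = Mul(-11, Add(-2, Rational(-1, 3))) = Mul(-11, Rational(-7, 3)) = Rational(77, 3)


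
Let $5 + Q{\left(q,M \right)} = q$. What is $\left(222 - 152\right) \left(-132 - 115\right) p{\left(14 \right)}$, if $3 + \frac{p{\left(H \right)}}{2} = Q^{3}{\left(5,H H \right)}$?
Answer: $103740$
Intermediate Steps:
$Q{\left(q,M \right)} = -5 + q$
$p{\left(H \right)} = -6$ ($p{\left(H \right)} = -6 + 2 \left(-5 + 5\right)^{3} = -6 + 2 \cdot 0^{3} = -6 + 2 \cdot 0 = -6 + 0 = -6$)
$\left(222 - 152\right) \left(-132 - 115\right) p{\left(14 \right)} = \left(222 - 152\right) \left(-132 - 115\right) \left(-6\right) = 70 \left(-247\right) \left(-6\right) = \left(-17290\right) \left(-6\right) = 103740$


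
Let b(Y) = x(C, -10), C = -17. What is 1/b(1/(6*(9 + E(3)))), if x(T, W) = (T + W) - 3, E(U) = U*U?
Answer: -1/30 ≈ -0.033333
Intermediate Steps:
E(U) = U²
x(T, W) = -3 + T + W
b(Y) = -30 (b(Y) = -3 - 17 - 10 = -30)
1/b(1/(6*(9 + E(3)))) = 1/(-30) = -1/30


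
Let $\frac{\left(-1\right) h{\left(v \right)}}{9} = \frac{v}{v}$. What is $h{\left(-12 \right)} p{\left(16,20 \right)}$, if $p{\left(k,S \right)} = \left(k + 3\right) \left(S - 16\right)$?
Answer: $-684$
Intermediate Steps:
$p{\left(k,S \right)} = \left(-16 + S\right) \left(3 + k\right)$ ($p{\left(k,S \right)} = \left(3 + k\right) \left(-16 + S\right) = \left(-16 + S\right) \left(3 + k\right)$)
$h{\left(v \right)} = -9$ ($h{\left(v \right)} = - 9 \frac{v}{v} = \left(-9\right) 1 = -9$)
$h{\left(-12 \right)} p{\left(16,20 \right)} = - 9 \left(-48 - 256 + 3 \cdot 20 + 20 \cdot 16\right) = - 9 \left(-48 - 256 + 60 + 320\right) = \left(-9\right) 76 = -684$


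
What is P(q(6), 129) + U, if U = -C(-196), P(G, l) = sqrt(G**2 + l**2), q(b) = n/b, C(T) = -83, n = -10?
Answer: 83 + sqrt(149794)/3 ≈ 212.01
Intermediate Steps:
q(b) = -10/b
U = 83 (U = -1*(-83) = 83)
P(q(6), 129) + U = sqrt((-10/6)**2 + 129**2) + 83 = sqrt((-10*1/6)**2 + 16641) + 83 = sqrt((-5/3)**2 + 16641) + 83 = sqrt(25/9 + 16641) + 83 = sqrt(149794/9) + 83 = sqrt(149794)/3 + 83 = 83 + sqrt(149794)/3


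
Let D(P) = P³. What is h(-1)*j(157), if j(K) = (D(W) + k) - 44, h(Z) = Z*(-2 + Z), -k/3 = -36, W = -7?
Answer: -837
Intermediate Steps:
k = 108 (k = -3*(-36) = 108)
j(K) = -279 (j(K) = ((-7)³ + 108) - 44 = (-343 + 108) - 44 = -235 - 44 = -279)
h(-1)*j(157) = -(-2 - 1)*(-279) = -1*(-3)*(-279) = 3*(-279) = -837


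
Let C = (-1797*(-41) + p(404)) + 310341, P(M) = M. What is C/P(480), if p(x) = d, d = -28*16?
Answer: 38357/48 ≈ 799.10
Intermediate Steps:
d = -448
p(x) = -448
C = 383570 (C = (-1797*(-41) - 448) + 310341 = (73677 - 448) + 310341 = 73229 + 310341 = 383570)
C/P(480) = 383570/480 = 383570*(1/480) = 38357/48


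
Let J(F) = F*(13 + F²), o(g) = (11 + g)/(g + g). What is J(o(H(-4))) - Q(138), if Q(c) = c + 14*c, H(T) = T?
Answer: -1066007/512 ≈ -2082.0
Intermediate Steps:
o(g) = (11 + g)/(2*g) (o(g) = (11 + g)/((2*g)) = (11 + g)*(1/(2*g)) = (11 + g)/(2*g))
Q(c) = 15*c
J(o(H(-4))) - Q(138) = ((½)*(11 - 4)/(-4))*(13 + ((½)*(11 - 4)/(-4))²) - 15*138 = ((½)*(-¼)*7)*(13 + ((½)*(-¼)*7)²) - 1*2070 = -7*(13 + (-7/8)²)/8 - 2070 = -7*(13 + 49/64)/8 - 2070 = -7/8*881/64 - 2070 = -6167/512 - 2070 = -1066007/512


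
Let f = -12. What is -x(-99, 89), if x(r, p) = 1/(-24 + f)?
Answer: 1/36 ≈ 0.027778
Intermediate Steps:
x(r, p) = -1/36 (x(r, p) = 1/(-24 - 12) = 1/(-36) = -1/36)
-x(-99, 89) = -1*(-1/36) = 1/36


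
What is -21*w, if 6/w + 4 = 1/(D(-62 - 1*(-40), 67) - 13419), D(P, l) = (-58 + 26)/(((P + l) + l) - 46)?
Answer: 55798218/1771405 ≈ 31.499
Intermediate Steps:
D(P, l) = -32/(-46 + P + 2*l) (D(P, l) = -32/((P + 2*l) - 46) = -32/(-46 + P + 2*l))
w = -2657058/1771405 (w = 6/(-4 + 1/(-32/(-46 + (-62 - 1*(-40)) + 2*67) - 13419)) = 6/(-4 + 1/(-32/(-46 + (-62 + 40) + 134) - 13419)) = 6/(-4 + 1/(-32/(-46 - 22 + 134) - 13419)) = 6/(-4 + 1/(-32/66 - 13419)) = 6/(-4 + 1/(-32*1/66 - 13419)) = 6/(-4 + 1/(-16/33 - 13419)) = 6/(-4 + 1/(-442843/33)) = 6/(-4 - 33/442843) = 6/(-1771405/442843) = 6*(-442843/1771405) = -2657058/1771405 ≈ -1.5000)
-21*w = -21*(-2657058/1771405) = 55798218/1771405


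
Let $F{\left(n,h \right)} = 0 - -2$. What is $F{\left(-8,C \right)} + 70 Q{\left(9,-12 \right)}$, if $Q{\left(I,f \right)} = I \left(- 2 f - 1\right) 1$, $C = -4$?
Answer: $14492$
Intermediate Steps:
$F{\left(n,h \right)} = 2$ ($F{\left(n,h \right)} = 0 + 2 = 2$)
$Q{\left(I,f \right)} = I \left(-1 - 2 f\right)$ ($Q{\left(I,f \right)} = I \left(-1 - 2 f\right) 1 = I \left(-1 - 2 f\right)$)
$F{\left(-8,C \right)} + 70 Q{\left(9,-12 \right)} = 2 + 70 \left(\left(-1\right) 9 \left(1 + 2 \left(-12\right)\right)\right) = 2 + 70 \left(\left(-1\right) 9 \left(1 - 24\right)\right) = 2 + 70 \left(\left(-1\right) 9 \left(-23\right)\right) = 2 + 70 \cdot 207 = 2 + 14490 = 14492$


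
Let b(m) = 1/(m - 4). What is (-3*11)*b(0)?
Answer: 33/4 ≈ 8.2500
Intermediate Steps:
b(m) = 1/(-4 + m)
(-3*11)*b(0) = (-3*11)/(-4 + 0) = -33/(-4) = -33*(-1/4) = 33/4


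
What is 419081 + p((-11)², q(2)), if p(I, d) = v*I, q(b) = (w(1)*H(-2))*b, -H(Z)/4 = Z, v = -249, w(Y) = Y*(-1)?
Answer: 388952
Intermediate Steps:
w(Y) = -Y
H(Z) = -4*Z
q(b) = -8*b (q(b) = ((-1*1)*(-4*(-2)))*b = (-1*8)*b = -8*b)
p(I, d) = -249*I
419081 + p((-11)², q(2)) = 419081 - 249*(-11)² = 419081 - 249*121 = 419081 - 30129 = 388952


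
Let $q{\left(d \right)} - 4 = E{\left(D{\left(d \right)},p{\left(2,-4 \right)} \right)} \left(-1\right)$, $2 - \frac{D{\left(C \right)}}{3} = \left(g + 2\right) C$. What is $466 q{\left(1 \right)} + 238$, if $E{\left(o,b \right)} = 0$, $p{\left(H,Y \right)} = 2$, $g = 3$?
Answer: $2102$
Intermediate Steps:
$D{\left(C \right)} = 6 - 15 C$ ($D{\left(C \right)} = 6 - 3 \left(3 + 2\right) C = 6 - 3 \cdot 5 C = 6 - 15 C$)
$q{\left(d \right)} = 4$ ($q{\left(d \right)} = 4 + 0 \left(-1\right) = 4 + 0 = 4$)
$466 q{\left(1 \right)} + 238 = 466 \cdot 4 + 238 = 1864 + 238 = 2102$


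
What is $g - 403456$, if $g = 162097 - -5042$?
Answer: $-236317$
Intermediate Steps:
$g = 167139$ ($g = 162097 + 5042 = 167139$)
$g - 403456 = 167139 - 403456 = -236317$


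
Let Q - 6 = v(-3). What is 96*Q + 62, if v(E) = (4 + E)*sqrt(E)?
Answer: 638 + 96*I*sqrt(3) ≈ 638.0 + 166.28*I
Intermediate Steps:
v(E) = sqrt(E)*(4 + E)
Q = 6 + I*sqrt(3) (Q = 6 + sqrt(-3)*(4 - 3) = 6 + (I*sqrt(3))*1 = 6 + I*sqrt(3) ≈ 6.0 + 1.732*I)
96*Q + 62 = 96*(6 + I*sqrt(3)) + 62 = (576 + 96*I*sqrt(3)) + 62 = 638 + 96*I*sqrt(3)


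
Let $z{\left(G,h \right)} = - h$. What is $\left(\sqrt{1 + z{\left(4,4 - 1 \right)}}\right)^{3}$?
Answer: $- 2 i \sqrt{2} \approx - 2.8284 i$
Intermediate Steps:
$\left(\sqrt{1 + z{\left(4,4 - 1 \right)}}\right)^{3} = \left(\sqrt{1 - \left(4 - 1\right)}\right)^{3} = \left(\sqrt{1 - 3}\right)^{3} = \left(\sqrt{-2}\right)^{3} = \left(i \sqrt{2}\right)^{3} = - 2 i \sqrt{2}$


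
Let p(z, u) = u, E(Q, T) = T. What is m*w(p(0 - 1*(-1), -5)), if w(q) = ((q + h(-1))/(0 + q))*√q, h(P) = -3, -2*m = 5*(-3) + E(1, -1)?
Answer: 64*I*√5/5 ≈ 28.622*I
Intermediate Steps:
m = 8 (m = -(5*(-3) - 1)/2 = -(-15 - 1)/2 = -½*(-16) = 8)
w(q) = (-3 + q)/√q (w(q) = ((q - 3)/(0 + q))*√q = ((-3 + q)/q)*√q = (-3 + q)/√q)
m*w(p(0 - 1*(-1), -5)) = 8*((-3 - 5)/√(-5)) = 8*(-I*√5/5*(-8)) = 8*(8*I*√5/5) = 64*I*√5/5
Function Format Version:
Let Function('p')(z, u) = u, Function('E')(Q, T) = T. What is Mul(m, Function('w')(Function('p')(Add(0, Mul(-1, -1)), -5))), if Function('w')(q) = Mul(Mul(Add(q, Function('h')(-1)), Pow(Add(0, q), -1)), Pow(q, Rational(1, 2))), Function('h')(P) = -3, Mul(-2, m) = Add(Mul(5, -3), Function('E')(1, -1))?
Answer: Mul(Rational(64, 5), I, Pow(5, Rational(1, 2))) ≈ Mul(28.622, I)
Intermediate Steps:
m = 8 (m = Mul(Rational(-1, 2), Add(Mul(5, -3), -1)) = Mul(Rational(-1, 2), Add(-15, -1)) = Mul(Rational(-1, 2), -16) = 8)
Function('w')(q) = Mul(Pow(q, Rational(-1, 2)), Add(-3, q)) (Function('w')(q) = Mul(Mul(Add(q, -3), Pow(Add(0, q), -1)), Pow(q, Rational(1, 2))) = Mul(Mul(Add(-3, q), Pow(q, -1)), Pow(q, Rational(1, 2))) = Mul(Mul(Pow(q, -1), Add(-3, q)), Pow(q, Rational(1, 2))) = Mul(Pow(q, Rational(-1, 2)), Add(-3, q)))
Mul(m, Function('w')(Function('p')(Add(0, Mul(-1, -1)), -5))) = Mul(8, Mul(Pow(-5, Rational(-1, 2)), Add(-3, -5))) = Mul(8, Mul(Mul(Rational(-1, 5), I, Pow(5, Rational(1, 2))), -8)) = Mul(8, Mul(Rational(8, 5), I, Pow(5, Rational(1, 2)))) = Mul(Rational(64, 5), I, Pow(5, Rational(1, 2)))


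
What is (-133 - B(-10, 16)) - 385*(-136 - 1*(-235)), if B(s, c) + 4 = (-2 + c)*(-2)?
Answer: -38216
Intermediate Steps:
B(s, c) = -2*c (B(s, c) = -4 + (-2 + c)*(-2) = -4 + (4 - 2*c) = -2*c)
(-133 - B(-10, 16)) - 385*(-136 - 1*(-235)) = (-133 - (-2)*16) - 385*(-136 - 1*(-235)) = (-133 - 1*(-32)) - 385*(-136 + 235) = (-133 + 32) - 385*99 = -101 - 38115 = -38216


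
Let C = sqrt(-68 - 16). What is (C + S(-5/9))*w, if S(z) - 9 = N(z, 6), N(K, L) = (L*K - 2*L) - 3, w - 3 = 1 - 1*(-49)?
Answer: -1484/3 + 106*I*sqrt(21) ≈ -494.67 + 485.75*I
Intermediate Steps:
w = 53 (w = 3 + (1 - 1*(-49)) = 3 + (1 + 49) = 3 + 50 = 53)
N(K, L) = -3 - 2*L + K*L (N(K, L) = (K*L - 2*L) - 3 = (-2*L + K*L) - 3 = -3 - 2*L + K*L)
S(z) = -6 + 6*z (S(z) = 9 + (-3 - 2*6 + z*6) = 9 + (-3 - 12 + 6*z) = 9 + (-15 + 6*z) = -6 + 6*z)
C = 2*I*sqrt(21) (C = sqrt(-84) = 2*I*sqrt(21) ≈ 9.1651*I)
(C + S(-5/9))*w = (2*I*sqrt(21) + (-6 + 6*(-5/9)))*53 = (2*I*sqrt(21) + (-6 - 10/3))*53 = (2*I*sqrt(21) - 28/3)*53 = (-28/3 + 2*I*sqrt(21))*53 = -1484/3 + 106*I*sqrt(21)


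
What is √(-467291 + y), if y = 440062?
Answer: I*√27229 ≈ 165.01*I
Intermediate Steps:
√(-467291 + y) = √(-467291 + 440062) = √(-27229) = I*√27229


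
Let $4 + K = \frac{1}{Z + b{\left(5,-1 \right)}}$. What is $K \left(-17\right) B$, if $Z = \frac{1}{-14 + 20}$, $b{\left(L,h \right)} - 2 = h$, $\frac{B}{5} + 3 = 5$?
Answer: $\frac{3740}{7} \approx 534.29$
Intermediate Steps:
$B = 10$ ($B = -15 + 5 \cdot 5 = -15 + 25 = 10$)
$b{\left(L,h \right)} = 2 + h$
$Z = \frac{1}{6} \approx 0.16667$
$K = - \frac{22}{7}$ ($K = -4 + \frac{1}{\frac{1}{6} + \left(2 - 1\right)} = -4 + \frac{1}{\frac{1}{6} + 1} = -4 + \frac{1}{\frac{7}{6}} = -4 + \frac{6}{7} = - \frac{22}{7} \approx -3.1429$)
$K \left(-17\right) B = \left(- \frac{22}{7}\right) \left(-17\right) 10 = \frac{374}{7} \cdot 10 = \frac{3740}{7}$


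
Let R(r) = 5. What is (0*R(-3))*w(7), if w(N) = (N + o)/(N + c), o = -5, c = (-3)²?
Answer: 0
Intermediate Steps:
c = 9
w(N) = (-5 + N)/(9 + N) (w(N) = (N - 5)/(N + 9) = (-5 + N)/(9 + N))
(0*R(-3))*w(7) = (0*5)*((-5 + 7)/(9 + 7)) = 0*(2/16) = 0*((1/16)*2) = 0*(⅛) = 0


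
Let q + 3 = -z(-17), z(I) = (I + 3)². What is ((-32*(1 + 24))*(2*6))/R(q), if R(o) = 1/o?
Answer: 1910400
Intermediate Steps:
z(I) = (3 + I)²
q = -199 (q = -3 - (3 - 17)² = -3 - 1*(-14)² = -3 - 1*196 = -3 - 196 = -199)
((-32*(1 + 24))*(2*6))/R(q) = ((-32*(1 + 24))*(2*6))/(1/(-199)) = (-32*25*12)/(-1/199) = -800*12*(-199) = -9600*(-199) = 1910400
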